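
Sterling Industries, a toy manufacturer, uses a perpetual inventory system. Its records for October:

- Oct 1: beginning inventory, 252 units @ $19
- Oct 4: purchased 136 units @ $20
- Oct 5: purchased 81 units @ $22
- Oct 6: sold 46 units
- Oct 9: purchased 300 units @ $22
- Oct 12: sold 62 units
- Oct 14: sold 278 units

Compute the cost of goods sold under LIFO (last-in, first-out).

COGS = $8,482

Oct 6, 46 sold [LIFO — newest first]: 46 @ $22 = $1,012
Oct 12, 62 sold [LIFO — newest first]: 62 @ $22 = $1,364
Oct 14, 278 sold [LIFO — newest first]: 238 @ $22 + 35 @ $22 + 5 @ $20 = $6,106
Total COGS = $1,012 + $1,364 + $6,106 = $8,482
Ending inventory: 252 @ $19 + 131 @ $20 = $7,408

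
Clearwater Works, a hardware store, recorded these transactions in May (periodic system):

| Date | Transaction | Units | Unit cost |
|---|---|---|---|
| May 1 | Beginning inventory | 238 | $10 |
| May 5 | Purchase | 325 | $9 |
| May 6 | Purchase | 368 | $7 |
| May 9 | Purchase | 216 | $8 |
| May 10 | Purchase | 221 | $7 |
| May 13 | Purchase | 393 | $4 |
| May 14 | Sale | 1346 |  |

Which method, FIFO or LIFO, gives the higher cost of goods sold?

FIFO COGS: 238 @ $10 + 325 @ $9 + 368 @ $7 + 216 @ $8 + 199 @ $7 = $11,002
LIFO COGS: 393 @ $4 + 221 @ $7 + 216 @ $8 + 368 @ $7 + 148 @ $9 = $8,755

FIFO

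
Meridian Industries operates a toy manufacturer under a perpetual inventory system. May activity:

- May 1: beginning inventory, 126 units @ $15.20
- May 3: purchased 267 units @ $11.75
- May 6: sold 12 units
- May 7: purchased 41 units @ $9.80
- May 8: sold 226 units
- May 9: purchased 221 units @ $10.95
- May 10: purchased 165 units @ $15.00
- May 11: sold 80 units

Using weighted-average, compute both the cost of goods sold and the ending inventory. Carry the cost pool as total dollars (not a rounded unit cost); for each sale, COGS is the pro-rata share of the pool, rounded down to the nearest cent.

COGS = $4,003.85; ending inventory = $6,345.35

After May 1: 126 on hand, pool $1,915.20 (≈ $15.2000 each)
After May 3: 393 on hand, pool $5,052.45 (≈ $12.8561 each)
May 6, sell 12: 12/393 × $5,052.45 → $154.27
After May 7: 422 on hand, pool $5,299.98 (≈ $12.5592 each)
May 8, sell 226: 226/422 × $5,299.98 → $2,838.37
After May 9: 417 on hand, pool $4,881.56 (≈ $11.7064 each)
After May 10: 582 on hand, pool $7,356.56 (≈ $12.6401 each)
May 11, sell 80: 80/582 × $7,356.56 → $1,011.21
Total COGS = $154.27 + $2,838.37 + $1,011.21 = $4,003.85
Ending inventory (cost pool remaining) = $6,345.35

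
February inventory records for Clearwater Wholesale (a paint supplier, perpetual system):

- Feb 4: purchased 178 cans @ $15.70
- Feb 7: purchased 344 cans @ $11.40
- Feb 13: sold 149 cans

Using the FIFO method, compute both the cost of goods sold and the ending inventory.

COGS = $2,339.30; ending inventory = $4,376.90

Feb 13, 149 sold [FIFO — oldest first]: 149 @ $15.70 = $2,339.30
Ending inventory: 29 @ $15.70 + 344 @ $11.40 = $4,376.90
Check: goods available $6,716.20 = COGS $2,339.30 + ending $4,376.90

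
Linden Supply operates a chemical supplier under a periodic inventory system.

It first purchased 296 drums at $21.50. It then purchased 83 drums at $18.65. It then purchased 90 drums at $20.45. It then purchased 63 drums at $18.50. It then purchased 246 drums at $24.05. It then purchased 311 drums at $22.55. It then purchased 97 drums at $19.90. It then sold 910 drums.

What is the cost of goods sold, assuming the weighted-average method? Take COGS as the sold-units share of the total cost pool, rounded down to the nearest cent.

Sale 1, sell 910: 910/1186 × $25,777.60 → $19,778.76
Ending inventory (cost pool remaining) = $5,998.84

COGS = $19,778.76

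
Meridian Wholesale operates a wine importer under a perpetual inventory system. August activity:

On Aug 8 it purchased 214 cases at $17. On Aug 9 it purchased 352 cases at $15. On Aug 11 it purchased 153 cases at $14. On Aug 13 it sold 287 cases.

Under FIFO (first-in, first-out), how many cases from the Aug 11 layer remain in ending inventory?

Aug 13, 287 sold [FIFO — oldest first]: 214 @ $17 + 73 @ $15 = $4,733
Ending inventory: 279 @ $15 + 153 @ $14 = $6,327

153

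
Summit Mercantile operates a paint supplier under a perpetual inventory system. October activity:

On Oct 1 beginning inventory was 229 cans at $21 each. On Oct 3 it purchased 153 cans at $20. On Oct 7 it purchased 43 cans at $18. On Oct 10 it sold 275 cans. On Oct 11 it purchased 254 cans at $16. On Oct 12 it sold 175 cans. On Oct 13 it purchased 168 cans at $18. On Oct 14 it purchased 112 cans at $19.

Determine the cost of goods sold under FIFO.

COGS = $9,043

Oct 10, 275 sold [FIFO — oldest first]: 229 @ $21 + 46 @ $20 = $5,729
Oct 12, 175 sold [FIFO — oldest first]: 107 @ $20 + 43 @ $18 + 25 @ $16 = $3,314
Total COGS = $5,729 + $3,314 = $9,043
Ending inventory: 229 @ $16 + 168 @ $18 + 112 @ $19 = $8,816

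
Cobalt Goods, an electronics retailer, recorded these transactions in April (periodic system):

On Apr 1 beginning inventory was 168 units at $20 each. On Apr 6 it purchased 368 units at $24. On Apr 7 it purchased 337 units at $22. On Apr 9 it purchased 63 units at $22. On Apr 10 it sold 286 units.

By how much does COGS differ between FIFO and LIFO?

$100

FIFO COGS: 168 @ $20 + 118 @ $24 = $6,192
LIFO COGS: 63 @ $22 + 223 @ $22 = $6,292
Difference = |$6,192 − $6,292| = $100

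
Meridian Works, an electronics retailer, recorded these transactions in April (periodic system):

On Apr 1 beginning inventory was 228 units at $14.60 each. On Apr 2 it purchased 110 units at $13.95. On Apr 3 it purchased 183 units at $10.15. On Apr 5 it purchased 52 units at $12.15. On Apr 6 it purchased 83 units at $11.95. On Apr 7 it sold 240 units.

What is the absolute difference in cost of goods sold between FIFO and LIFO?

$806.80

FIFO COGS: 228 @ $14.60 + 12 @ $13.95 = $3,496.20
LIFO COGS: 83 @ $11.95 + 52 @ $12.15 + 105 @ $10.15 = $2,689.40
Difference = |$3,496.20 − $2,689.40| = $806.80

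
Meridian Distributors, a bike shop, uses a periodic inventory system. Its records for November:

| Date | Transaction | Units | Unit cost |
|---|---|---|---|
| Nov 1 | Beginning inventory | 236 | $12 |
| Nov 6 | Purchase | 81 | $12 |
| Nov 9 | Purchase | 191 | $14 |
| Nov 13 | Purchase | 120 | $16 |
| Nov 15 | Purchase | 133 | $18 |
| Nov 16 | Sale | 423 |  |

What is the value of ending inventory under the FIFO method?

Ending inventory = $5,504

Nov 16, 423 sold [FIFO — oldest first]: 236 @ $12 + 81 @ $12 + 106 @ $14 = $5,288
Ending inventory: 85 @ $14 + 120 @ $16 + 133 @ $18 = $5,504
Check: goods available $10,792 = COGS $5,288 + ending $5,504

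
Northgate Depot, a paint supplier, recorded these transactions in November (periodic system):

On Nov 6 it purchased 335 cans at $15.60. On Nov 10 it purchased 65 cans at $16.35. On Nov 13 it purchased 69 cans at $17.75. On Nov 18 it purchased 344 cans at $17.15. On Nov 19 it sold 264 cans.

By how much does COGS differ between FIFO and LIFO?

FIFO COGS: 264 @ $15.60 = $4,118.40
LIFO COGS: 264 @ $17.15 = $4,527.60
Difference = |$4,118.40 − $4,527.60| = $409.20

$409.20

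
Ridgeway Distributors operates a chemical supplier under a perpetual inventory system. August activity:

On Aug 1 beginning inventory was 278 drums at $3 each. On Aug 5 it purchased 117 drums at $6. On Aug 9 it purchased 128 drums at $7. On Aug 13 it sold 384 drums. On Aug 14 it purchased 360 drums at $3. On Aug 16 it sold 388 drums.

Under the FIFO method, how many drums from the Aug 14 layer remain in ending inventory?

111

Aug 13, 384 sold [FIFO — oldest first]: 278 @ $3 + 106 @ $6 = $1,470
Aug 16, 388 sold [FIFO — oldest first]: 11 @ $6 + 128 @ $7 + 249 @ $3 = $1,709
Total COGS = $1,470 + $1,709 = $3,179
Ending inventory: 111 @ $3 = $333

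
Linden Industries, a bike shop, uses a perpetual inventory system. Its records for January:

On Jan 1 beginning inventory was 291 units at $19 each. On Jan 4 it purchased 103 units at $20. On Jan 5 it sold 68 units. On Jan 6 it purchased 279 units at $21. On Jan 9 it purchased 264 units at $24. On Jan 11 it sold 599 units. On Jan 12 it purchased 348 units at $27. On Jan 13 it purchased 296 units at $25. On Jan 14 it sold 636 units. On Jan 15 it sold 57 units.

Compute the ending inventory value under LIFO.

Jan 5, 68 sold [LIFO — newest first]: 68 @ $20 = $1,360
Jan 11, 599 sold [LIFO — newest first]: 264 @ $24 + 279 @ $21 + 35 @ $20 + 21 @ $19 = $13,294
Jan 14, 636 sold [LIFO — newest first]: 296 @ $25 + 340 @ $27 = $16,580
Jan 15, 57 sold [LIFO — newest first]: 8 @ $27 + 49 @ $19 = $1,147
Total COGS = $1,360 + $13,294 + $16,580 + $1,147 = $32,381
Ending inventory: 221 @ $19 = $4,199

Ending inventory = $4,199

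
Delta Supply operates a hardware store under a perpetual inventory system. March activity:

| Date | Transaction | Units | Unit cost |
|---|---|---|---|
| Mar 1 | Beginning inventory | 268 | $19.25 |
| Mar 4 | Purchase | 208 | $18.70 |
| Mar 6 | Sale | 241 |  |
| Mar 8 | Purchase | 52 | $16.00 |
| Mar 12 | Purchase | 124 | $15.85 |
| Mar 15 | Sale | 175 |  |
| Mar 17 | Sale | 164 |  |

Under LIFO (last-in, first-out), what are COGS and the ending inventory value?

Mar 6, 241 sold [LIFO — newest first]: 208 @ $18.70 + 33 @ $19.25 = $4,524.85
Mar 15, 175 sold [LIFO — newest first]: 124 @ $15.85 + 51 @ $16.00 = $2,781.40
Mar 17, 164 sold [LIFO — newest first]: 1 @ $16.00 + 163 @ $19.25 = $3,153.75
Total COGS = $4,524.85 + $2,781.40 + $3,153.75 = $10,460.00
Ending inventory: 72 @ $19.25 = $1,386.00

COGS = $10,460.00; ending inventory = $1,386.00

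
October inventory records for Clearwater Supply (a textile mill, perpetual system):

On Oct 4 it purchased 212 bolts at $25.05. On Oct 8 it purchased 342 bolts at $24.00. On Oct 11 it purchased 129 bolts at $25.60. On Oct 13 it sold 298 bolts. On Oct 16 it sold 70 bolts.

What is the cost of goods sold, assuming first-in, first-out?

Oct 13, 298 sold [FIFO — oldest first]: 212 @ $25.05 + 86 @ $24.00 = $7,374.60
Oct 16, 70 sold [FIFO — oldest first]: 70 @ $24.00 = $1,680.00
Total COGS = $7,374.60 + $1,680.00 = $9,054.60
Ending inventory: 186 @ $24.00 + 129 @ $25.60 = $7,766.40

COGS = $9,054.60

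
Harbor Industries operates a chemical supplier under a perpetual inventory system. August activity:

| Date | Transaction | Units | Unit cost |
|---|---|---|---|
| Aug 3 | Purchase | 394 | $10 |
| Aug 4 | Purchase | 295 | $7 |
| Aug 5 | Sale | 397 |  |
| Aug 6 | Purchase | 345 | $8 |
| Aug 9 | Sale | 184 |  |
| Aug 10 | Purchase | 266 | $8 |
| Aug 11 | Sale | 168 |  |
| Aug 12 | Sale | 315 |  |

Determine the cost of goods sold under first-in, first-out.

Aug 5, 397 sold [FIFO — oldest first]: 394 @ $10 + 3 @ $7 = $3,961
Aug 9, 184 sold [FIFO — oldest first]: 184 @ $7 = $1,288
Aug 11, 168 sold [FIFO — oldest first]: 108 @ $7 + 60 @ $8 = $1,236
Aug 12, 315 sold [FIFO — oldest first]: 285 @ $8 + 30 @ $8 = $2,520
Total COGS = $3,961 + $1,288 + $1,236 + $2,520 = $9,005
Ending inventory: 236 @ $8 = $1,888

COGS = $9,005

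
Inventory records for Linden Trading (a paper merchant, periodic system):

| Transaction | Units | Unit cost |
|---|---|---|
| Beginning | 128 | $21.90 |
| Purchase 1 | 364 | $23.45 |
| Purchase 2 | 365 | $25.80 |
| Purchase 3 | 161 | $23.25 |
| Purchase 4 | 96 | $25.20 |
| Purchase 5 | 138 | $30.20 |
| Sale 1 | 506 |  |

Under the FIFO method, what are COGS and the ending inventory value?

COGS = $11,700.20; ending inventory = $19,385.85

Sale 1 (506) [FIFO — oldest first]: 128 @ $21.90 + 364 @ $23.45 + 14 @ $25.80 = $11,700.20
Ending inventory: 351 @ $25.80 + 161 @ $23.25 + 96 @ $25.20 + 138 @ $30.20 = $19,385.85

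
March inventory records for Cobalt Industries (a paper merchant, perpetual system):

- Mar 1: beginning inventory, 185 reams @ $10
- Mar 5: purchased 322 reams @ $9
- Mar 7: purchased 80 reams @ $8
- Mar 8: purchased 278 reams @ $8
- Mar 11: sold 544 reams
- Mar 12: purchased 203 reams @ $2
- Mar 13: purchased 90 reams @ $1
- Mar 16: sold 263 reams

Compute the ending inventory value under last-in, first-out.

Ending inventory = $3,134

Mar 11, 544 sold [LIFO — newest first]: 278 @ $8 + 80 @ $8 + 186 @ $9 = $4,538
Mar 16, 263 sold [LIFO — newest first]: 90 @ $1 + 173 @ $2 = $436
Total COGS = $4,538 + $436 = $4,974
Ending inventory: 185 @ $10 + 136 @ $9 + 30 @ $2 = $3,134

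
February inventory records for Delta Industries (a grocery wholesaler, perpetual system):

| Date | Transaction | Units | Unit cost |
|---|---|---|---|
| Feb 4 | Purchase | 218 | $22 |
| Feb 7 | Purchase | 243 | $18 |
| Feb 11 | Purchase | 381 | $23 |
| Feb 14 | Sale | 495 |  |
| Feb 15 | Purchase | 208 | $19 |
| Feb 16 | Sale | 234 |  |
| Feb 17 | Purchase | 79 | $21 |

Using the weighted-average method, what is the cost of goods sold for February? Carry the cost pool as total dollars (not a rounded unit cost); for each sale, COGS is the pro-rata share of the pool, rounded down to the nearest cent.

After Feb 4: 218 on hand, pool $4,796.00 (≈ $22.0000 each)
After Feb 7: 461 on hand, pool $9,170.00 (≈ $19.8915 each)
After Feb 11: 842 on hand, pool $17,933.00 (≈ $21.2981 each)
Feb 14, sell 495: 495/842 × $17,933.00 → $10,542.55
After Feb 15: 555 on hand, pool $11,342.45 (≈ $20.4368 each)
Feb 16, sell 234: 234/555 × $11,342.45 → $4,782.22
After Feb 17: 400 on hand, pool $8,219.23 (≈ $20.5481 each)
Total COGS = $10,542.55 + $4,782.22 = $15,324.77
Ending inventory (cost pool remaining) = $8,219.23
Check: goods available $23,544.00 = COGS $15,324.77 + ending $8,219.23

COGS = $15,324.77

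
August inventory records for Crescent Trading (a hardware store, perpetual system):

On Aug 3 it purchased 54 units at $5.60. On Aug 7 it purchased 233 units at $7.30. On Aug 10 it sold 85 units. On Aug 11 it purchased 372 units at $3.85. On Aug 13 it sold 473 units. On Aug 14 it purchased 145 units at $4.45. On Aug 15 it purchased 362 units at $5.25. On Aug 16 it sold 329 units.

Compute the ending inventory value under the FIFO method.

Ending inventory = $1,464.75

Aug 10, 85 sold [FIFO — oldest first]: 54 @ $5.60 + 31 @ $7.30 = $528.70
Aug 13, 473 sold [FIFO — oldest first]: 202 @ $7.30 + 271 @ $3.85 = $2,517.95
Aug 16, 329 sold [FIFO — oldest first]: 101 @ $3.85 + 145 @ $4.45 + 83 @ $5.25 = $1,469.85
Total COGS = $528.70 + $2,517.95 + $1,469.85 = $4,516.50
Ending inventory: 279 @ $5.25 = $1,464.75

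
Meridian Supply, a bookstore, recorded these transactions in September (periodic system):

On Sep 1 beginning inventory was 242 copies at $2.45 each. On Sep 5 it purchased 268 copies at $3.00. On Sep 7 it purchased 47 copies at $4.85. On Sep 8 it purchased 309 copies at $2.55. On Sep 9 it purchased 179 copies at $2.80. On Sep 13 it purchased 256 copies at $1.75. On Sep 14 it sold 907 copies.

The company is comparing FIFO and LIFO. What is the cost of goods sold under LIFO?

COGS = $2,313.10

FIFO COGS: 242 @ $2.45 + 268 @ $3.00 + 47 @ $4.85 + 309 @ $2.55 + 41 @ $2.80 = $2,527.60
LIFO COGS: 256 @ $1.75 + 179 @ $2.80 + 309 @ $2.55 + 47 @ $4.85 + 116 @ $3.00 = $2,313.10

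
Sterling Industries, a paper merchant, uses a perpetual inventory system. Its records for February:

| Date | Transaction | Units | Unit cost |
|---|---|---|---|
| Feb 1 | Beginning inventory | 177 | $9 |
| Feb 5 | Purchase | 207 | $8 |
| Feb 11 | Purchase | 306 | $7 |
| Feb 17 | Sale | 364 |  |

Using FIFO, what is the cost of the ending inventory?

Ending inventory = $2,302

Feb 17, 364 sold [FIFO — oldest first]: 177 @ $9 + 187 @ $8 = $3,089
Ending inventory: 20 @ $8 + 306 @ $7 = $2,302
Check: goods available $5,391 = COGS $3,089 + ending $2,302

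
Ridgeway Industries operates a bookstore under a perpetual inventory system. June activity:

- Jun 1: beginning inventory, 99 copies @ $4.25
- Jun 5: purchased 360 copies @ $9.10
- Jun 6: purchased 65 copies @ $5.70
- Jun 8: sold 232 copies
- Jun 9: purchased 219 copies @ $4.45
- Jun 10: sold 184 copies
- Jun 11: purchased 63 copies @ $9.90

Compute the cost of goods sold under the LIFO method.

COGS = $2,709.00

Jun 8, 232 sold [LIFO — newest first]: 65 @ $5.70 + 167 @ $9.10 = $1,890.20
Jun 10, 184 sold [LIFO — newest first]: 184 @ $4.45 = $818.80
Total COGS = $1,890.20 + $818.80 = $2,709.00
Ending inventory: 99 @ $4.25 + 193 @ $9.10 + 35 @ $4.45 + 63 @ $9.90 = $2,956.50
Check: goods available $5,665.50 = COGS $2,709.00 + ending $2,956.50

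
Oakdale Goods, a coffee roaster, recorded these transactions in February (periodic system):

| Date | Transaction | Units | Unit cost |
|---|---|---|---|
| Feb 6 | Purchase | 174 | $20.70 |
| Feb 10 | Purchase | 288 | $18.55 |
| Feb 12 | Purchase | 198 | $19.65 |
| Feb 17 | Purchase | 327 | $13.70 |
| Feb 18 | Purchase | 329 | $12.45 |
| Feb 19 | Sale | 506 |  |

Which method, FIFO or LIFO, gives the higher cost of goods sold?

FIFO

FIFO COGS: 174 @ $20.70 + 288 @ $18.55 + 44 @ $19.65 = $9,808.80
LIFO COGS: 329 @ $12.45 + 177 @ $13.70 = $6,520.95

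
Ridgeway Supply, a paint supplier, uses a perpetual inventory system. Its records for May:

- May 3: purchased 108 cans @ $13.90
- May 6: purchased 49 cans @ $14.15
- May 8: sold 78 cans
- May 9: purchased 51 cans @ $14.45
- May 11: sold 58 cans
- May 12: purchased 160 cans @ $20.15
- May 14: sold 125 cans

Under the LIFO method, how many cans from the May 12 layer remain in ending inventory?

May 8, 78 sold [LIFO — newest first]: 49 @ $14.15 + 29 @ $13.90 = $1,096.45
May 11, 58 sold [LIFO — newest first]: 51 @ $14.45 + 7 @ $13.90 = $834.25
May 14, 125 sold [LIFO — newest first]: 125 @ $20.15 = $2,518.75
Total COGS = $1,096.45 + $834.25 + $2,518.75 = $4,449.45
Ending inventory: 72 @ $13.90 + 35 @ $20.15 = $1,706.05

35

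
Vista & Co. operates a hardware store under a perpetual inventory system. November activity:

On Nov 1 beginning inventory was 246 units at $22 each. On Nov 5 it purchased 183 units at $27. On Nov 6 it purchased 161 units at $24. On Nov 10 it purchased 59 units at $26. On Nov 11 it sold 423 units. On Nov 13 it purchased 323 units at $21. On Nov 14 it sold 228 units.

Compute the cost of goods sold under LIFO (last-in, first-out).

Nov 11, 423 sold [LIFO — newest first]: 59 @ $26 + 161 @ $24 + 183 @ $27 + 20 @ $22 = $10,779
Nov 14, 228 sold [LIFO — newest first]: 228 @ $21 = $4,788
Total COGS = $10,779 + $4,788 = $15,567
Ending inventory: 226 @ $22 + 95 @ $21 = $6,967

COGS = $15,567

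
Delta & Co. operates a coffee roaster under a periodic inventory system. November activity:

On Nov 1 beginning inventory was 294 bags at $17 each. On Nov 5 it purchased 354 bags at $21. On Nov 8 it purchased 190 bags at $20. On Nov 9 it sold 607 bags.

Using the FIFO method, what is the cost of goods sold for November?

Nov 9, 607 sold [FIFO — oldest first]: 294 @ $17 + 313 @ $21 = $11,571
Ending inventory: 41 @ $21 + 190 @ $20 = $4,661

COGS = $11,571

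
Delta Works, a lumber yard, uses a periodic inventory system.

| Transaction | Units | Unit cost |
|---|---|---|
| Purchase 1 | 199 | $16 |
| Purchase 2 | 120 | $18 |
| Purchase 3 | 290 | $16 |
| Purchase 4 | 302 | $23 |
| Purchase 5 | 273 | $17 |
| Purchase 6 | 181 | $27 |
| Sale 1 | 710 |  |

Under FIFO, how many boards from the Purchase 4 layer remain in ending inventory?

Sale 1 (710) [FIFO — oldest first]: 199 @ $16 + 120 @ $18 + 290 @ $16 + 101 @ $23 = $12,307
Ending inventory: 201 @ $23 + 273 @ $17 + 181 @ $27 = $14,151

201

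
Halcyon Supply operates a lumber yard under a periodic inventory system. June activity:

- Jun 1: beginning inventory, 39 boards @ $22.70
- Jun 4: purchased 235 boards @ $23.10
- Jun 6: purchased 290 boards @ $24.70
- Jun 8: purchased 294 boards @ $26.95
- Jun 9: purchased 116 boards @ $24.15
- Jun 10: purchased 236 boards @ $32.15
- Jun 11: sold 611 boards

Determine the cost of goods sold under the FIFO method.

Jun 11, 611 sold [FIFO — oldest first]: 39 @ $22.70 + 235 @ $23.10 + 290 @ $24.70 + 47 @ $26.95 = $14,743.45
Ending inventory: 247 @ $26.95 + 116 @ $24.15 + 236 @ $32.15 = $17,045.45
Check: goods available $31,788.90 = COGS $14,743.45 + ending $17,045.45

COGS = $14,743.45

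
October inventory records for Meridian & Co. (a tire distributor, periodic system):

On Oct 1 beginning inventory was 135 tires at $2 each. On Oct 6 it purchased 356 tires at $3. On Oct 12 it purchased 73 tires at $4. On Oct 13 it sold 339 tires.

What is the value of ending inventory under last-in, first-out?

Ending inventory = $540

Oct 13, 339 sold [LIFO — newest first]: 73 @ $4 + 266 @ $3 = $1,090
Ending inventory: 135 @ $2 + 90 @ $3 = $540
Check: goods available $1,630 = COGS $1,090 + ending $540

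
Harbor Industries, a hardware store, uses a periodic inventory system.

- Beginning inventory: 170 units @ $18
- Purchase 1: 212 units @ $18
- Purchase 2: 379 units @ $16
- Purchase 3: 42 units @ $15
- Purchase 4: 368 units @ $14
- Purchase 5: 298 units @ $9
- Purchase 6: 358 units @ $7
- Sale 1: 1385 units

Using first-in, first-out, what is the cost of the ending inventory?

Ending inventory = $3,262

Sale 1 (1385) [FIFO — oldest first]: 170 @ $18 + 212 @ $18 + 379 @ $16 + 42 @ $15 + 368 @ $14 + 214 @ $9 = $20,648
Ending inventory: 84 @ $9 + 358 @ $7 = $3,262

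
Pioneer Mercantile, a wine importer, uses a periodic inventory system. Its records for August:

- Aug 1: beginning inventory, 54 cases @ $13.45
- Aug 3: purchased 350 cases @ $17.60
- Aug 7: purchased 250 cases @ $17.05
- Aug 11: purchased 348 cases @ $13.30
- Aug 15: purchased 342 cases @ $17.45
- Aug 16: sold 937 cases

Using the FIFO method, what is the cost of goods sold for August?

Aug 16, 937 sold [FIFO — oldest first]: 54 @ $13.45 + 350 @ $17.60 + 250 @ $17.05 + 283 @ $13.30 = $14,912.70
Ending inventory: 65 @ $13.30 + 342 @ $17.45 = $6,832.40

COGS = $14,912.70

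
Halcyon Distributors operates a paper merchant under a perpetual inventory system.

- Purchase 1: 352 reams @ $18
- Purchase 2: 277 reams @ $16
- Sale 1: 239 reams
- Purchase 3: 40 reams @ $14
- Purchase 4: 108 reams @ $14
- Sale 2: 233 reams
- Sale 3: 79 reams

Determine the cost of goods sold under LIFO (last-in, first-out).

COGS = $8,772

Sale 1 (239) [LIFO — newest first]: 239 @ $16 = $3,824
Sale 2 (233) [LIFO — newest first]: 108 @ $14 + 40 @ $14 + 38 @ $16 + 47 @ $18 = $3,526
Sale 3 (79) [LIFO — newest first]: 79 @ $18 = $1,422
Total COGS = $3,824 + $3,526 + $1,422 = $8,772
Ending inventory: 226 @ $18 = $4,068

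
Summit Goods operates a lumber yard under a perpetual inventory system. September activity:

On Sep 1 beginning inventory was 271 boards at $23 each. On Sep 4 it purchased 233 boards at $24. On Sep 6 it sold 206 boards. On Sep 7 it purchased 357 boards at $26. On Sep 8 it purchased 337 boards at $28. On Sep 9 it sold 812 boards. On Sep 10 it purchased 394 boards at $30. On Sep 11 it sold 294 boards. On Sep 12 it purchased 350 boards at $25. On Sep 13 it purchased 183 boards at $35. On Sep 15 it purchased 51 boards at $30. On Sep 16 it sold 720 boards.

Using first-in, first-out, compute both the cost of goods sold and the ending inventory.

COGS = $54,263; ending inventory = $4,785

Sep 6, 206 sold [FIFO — oldest first]: 206 @ $23 = $4,738
Sep 9, 812 sold [FIFO — oldest first]: 65 @ $23 + 233 @ $24 + 357 @ $26 + 157 @ $28 = $20,765
Sep 11, 294 sold [FIFO — oldest first]: 180 @ $28 + 114 @ $30 = $8,460
Sep 16, 720 sold [FIFO — oldest first]: 280 @ $30 + 350 @ $25 + 90 @ $35 = $20,300
Total COGS = $4,738 + $20,765 + $8,460 + $20,300 = $54,263
Ending inventory: 93 @ $35 + 51 @ $30 = $4,785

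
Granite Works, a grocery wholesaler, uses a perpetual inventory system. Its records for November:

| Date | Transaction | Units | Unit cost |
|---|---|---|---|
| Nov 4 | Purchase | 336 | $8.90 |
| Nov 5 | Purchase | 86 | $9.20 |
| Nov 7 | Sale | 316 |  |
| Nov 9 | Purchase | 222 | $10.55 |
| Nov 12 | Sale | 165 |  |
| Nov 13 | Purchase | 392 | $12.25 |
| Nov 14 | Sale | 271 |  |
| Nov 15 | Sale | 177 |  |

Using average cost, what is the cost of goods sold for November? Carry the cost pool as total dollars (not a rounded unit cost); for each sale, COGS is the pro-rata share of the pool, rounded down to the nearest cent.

COGS = $9,684.50

After Nov 4: 336 on hand, pool $2,990.40 (≈ $8.9000 each)
After Nov 5: 422 on hand, pool $3,781.60 (≈ $8.9611 each)
Nov 7, sell 316: 316/422 × $3,781.60 → $2,831.71
After Nov 9: 328 on hand, pool $3,291.99 (≈ $10.0366 each)
Nov 12, sell 165: 165/328 × $3,291.99 → $1,656.03
After Nov 13: 555 on hand, pool $6,437.96 (≈ $11.5999 each)
Nov 14, sell 271: 271/555 × $6,437.96 → $3,143.58
Nov 15, sell 177: 177/284 × $3,294.38 → $2,053.18
Total COGS = $2,831.71 + $1,656.03 + $3,143.58 + $2,053.18 = $9,684.50
Ending inventory (cost pool remaining) = $1,241.20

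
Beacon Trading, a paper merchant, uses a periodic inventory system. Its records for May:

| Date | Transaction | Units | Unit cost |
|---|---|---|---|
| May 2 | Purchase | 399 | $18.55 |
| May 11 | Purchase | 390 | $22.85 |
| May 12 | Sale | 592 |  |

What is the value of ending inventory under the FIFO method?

Ending inventory = $4,501.45

May 12, 592 sold [FIFO — oldest first]: 399 @ $18.55 + 193 @ $22.85 = $11,811.50
Ending inventory: 197 @ $22.85 = $4,501.45
Check: goods available $16,312.95 = COGS $11,811.50 + ending $4,501.45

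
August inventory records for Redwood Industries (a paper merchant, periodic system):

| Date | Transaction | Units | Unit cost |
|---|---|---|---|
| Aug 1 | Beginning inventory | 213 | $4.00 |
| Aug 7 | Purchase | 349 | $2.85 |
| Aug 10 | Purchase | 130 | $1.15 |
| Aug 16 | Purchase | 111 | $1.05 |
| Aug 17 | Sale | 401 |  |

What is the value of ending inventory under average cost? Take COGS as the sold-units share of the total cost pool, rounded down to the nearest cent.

Aug 17, sell 401: 401/803 × $2,112.70 → $1,055.03
Ending inventory (cost pool remaining) = $1,057.67

Ending inventory = $1,057.67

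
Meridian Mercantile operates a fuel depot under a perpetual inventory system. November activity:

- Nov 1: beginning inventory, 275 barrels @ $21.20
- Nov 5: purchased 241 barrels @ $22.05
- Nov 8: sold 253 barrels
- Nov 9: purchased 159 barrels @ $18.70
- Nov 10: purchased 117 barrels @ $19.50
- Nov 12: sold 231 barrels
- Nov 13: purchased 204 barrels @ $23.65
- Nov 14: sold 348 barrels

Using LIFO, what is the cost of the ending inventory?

Nov 8, 253 sold [LIFO — newest first]: 241 @ $22.05 + 12 @ $21.20 = $5,568.45
Nov 12, 231 sold [LIFO — newest first]: 117 @ $19.50 + 114 @ $18.70 = $4,413.30
Nov 14, 348 sold [LIFO — newest first]: 204 @ $23.65 + 45 @ $18.70 + 99 @ $21.20 = $7,764.90
Total COGS = $5,568.45 + $4,413.30 + $7,764.90 = $17,746.65
Ending inventory: 164 @ $21.20 = $3,476.80

Ending inventory = $3,476.80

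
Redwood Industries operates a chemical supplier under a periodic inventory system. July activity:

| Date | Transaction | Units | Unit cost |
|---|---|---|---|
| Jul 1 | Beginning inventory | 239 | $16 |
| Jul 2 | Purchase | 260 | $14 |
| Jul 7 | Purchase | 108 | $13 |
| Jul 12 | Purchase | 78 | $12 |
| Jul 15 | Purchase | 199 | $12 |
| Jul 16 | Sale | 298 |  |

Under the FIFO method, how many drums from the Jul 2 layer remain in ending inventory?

201

Jul 16, 298 sold [FIFO — oldest first]: 239 @ $16 + 59 @ $14 = $4,650
Ending inventory: 201 @ $14 + 108 @ $13 + 78 @ $12 + 199 @ $12 = $7,542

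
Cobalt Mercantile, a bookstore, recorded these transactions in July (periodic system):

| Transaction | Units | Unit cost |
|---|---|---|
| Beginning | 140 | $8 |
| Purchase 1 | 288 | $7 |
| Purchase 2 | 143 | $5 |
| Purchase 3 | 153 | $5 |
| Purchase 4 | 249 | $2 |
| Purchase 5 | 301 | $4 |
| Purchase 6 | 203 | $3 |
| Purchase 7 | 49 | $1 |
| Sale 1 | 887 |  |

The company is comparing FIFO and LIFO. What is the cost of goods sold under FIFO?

FIFO COGS: 140 @ $8 + 288 @ $7 + 143 @ $5 + 153 @ $5 + 163 @ $2 = $4,942
LIFO COGS: 49 @ $1 + 203 @ $3 + 301 @ $4 + 249 @ $2 + 85 @ $5 = $2,785

COGS = $4,942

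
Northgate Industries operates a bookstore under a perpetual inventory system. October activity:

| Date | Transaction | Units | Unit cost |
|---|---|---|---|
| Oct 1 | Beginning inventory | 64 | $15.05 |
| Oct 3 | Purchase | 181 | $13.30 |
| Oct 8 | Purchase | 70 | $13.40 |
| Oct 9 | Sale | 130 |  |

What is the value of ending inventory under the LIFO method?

Oct 9, 130 sold [LIFO — newest first]: 70 @ $13.40 + 60 @ $13.30 = $1,736.00
Ending inventory: 64 @ $15.05 + 121 @ $13.30 = $2,572.50

Ending inventory = $2,572.50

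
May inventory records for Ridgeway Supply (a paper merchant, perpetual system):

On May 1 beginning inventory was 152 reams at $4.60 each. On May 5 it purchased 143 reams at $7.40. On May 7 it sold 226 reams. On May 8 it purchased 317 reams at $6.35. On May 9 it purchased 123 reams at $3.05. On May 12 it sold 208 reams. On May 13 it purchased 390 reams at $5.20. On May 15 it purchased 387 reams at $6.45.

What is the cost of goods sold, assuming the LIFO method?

COGS = $2,354.90

May 7, 226 sold [LIFO — newest first]: 143 @ $7.40 + 83 @ $4.60 = $1,440.00
May 12, 208 sold [LIFO — newest first]: 123 @ $3.05 + 85 @ $6.35 = $914.90
Total COGS = $1,440.00 + $914.90 = $2,354.90
Ending inventory: 69 @ $4.60 + 232 @ $6.35 + 390 @ $5.20 + 387 @ $6.45 = $6,314.75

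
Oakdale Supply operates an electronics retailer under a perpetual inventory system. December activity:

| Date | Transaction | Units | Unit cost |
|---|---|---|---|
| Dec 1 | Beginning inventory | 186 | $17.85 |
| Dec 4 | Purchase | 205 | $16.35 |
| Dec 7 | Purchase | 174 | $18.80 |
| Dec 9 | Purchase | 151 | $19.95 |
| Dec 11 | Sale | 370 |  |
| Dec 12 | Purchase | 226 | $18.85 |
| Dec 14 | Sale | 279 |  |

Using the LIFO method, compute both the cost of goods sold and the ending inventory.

COGS = $12,146.05; ending inventory = $5,069.55

Dec 11, 370 sold [LIFO — newest first]: 151 @ $19.95 + 174 @ $18.80 + 45 @ $16.35 = $7,019.40
Dec 14, 279 sold [LIFO — newest first]: 226 @ $18.85 + 53 @ $16.35 = $5,126.65
Total COGS = $7,019.40 + $5,126.65 = $12,146.05
Ending inventory: 186 @ $17.85 + 107 @ $16.35 = $5,069.55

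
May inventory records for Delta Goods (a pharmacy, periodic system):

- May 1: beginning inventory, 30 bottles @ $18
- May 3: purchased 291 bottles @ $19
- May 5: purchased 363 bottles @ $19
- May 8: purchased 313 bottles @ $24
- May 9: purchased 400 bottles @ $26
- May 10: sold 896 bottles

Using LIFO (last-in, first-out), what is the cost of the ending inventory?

Ending inventory = $9,489

May 10, 896 sold [LIFO — newest first]: 400 @ $26 + 313 @ $24 + 183 @ $19 = $21,389
Ending inventory: 30 @ $18 + 291 @ $19 + 180 @ $19 = $9,489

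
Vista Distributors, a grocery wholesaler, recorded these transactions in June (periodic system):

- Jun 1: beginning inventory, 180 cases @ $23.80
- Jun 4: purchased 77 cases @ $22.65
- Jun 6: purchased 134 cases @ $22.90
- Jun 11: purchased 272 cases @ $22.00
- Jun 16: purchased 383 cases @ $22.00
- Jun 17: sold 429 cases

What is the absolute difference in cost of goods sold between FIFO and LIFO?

$494.65

FIFO COGS: 180 @ $23.80 + 77 @ $22.65 + 134 @ $22.90 + 38 @ $22.00 = $9,932.65
LIFO COGS: 383 @ $22.00 + 46 @ $22.00 = $9,438.00
Difference = |$9,932.65 − $9,438.00| = $494.65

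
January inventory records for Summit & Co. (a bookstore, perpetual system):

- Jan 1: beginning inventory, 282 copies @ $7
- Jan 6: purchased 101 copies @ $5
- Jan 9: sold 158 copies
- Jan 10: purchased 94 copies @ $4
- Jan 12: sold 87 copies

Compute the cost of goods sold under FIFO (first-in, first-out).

Jan 9, 158 sold [FIFO — oldest first]: 158 @ $7 = $1,106
Jan 12, 87 sold [FIFO — oldest first]: 87 @ $7 = $609
Total COGS = $1,106 + $609 = $1,715
Ending inventory: 37 @ $7 + 101 @ $5 + 94 @ $4 = $1,140
Check: goods available $2,855 = COGS $1,715 + ending $1,140

COGS = $1,715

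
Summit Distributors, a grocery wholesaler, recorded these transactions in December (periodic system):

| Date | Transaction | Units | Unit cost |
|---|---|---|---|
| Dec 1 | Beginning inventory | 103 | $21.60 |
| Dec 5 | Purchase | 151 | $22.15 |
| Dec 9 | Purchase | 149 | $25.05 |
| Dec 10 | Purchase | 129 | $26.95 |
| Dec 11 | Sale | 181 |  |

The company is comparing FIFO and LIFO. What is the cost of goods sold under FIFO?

COGS = $3,952.50

FIFO COGS: 103 @ $21.60 + 78 @ $22.15 = $3,952.50
LIFO COGS: 129 @ $26.95 + 52 @ $25.05 = $4,779.15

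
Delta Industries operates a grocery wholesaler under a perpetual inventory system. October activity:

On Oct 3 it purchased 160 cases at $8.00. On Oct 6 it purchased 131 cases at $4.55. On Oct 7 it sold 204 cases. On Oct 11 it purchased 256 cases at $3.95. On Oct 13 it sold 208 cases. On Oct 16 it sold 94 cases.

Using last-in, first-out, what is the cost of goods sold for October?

COGS = $2,559.25

Oct 7, 204 sold [LIFO — newest first]: 131 @ $4.55 + 73 @ $8.00 = $1,180.05
Oct 13, 208 sold [LIFO — newest first]: 208 @ $3.95 = $821.60
Oct 16, 94 sold [LIFO — newest first]: 48 @ $3.95 + 46 @ $8.00 = $557.60
Total COGS = $1,180.05 + $821.60 + $557.60 = $2,559.25
Ending inventory: 41 @ $8.00 = $328.00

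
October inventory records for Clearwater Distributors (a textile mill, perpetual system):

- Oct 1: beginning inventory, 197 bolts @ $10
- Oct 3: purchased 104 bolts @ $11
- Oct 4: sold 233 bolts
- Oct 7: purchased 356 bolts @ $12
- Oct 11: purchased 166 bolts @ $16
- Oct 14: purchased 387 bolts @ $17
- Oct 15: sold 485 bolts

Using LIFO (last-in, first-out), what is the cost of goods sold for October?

Oct 4, 233 sold [LIFO — newest first]: 104 @ $11 + 129 @ $10 = $2,434
Oct 15, 485 sold [LIFO — newest first]: 387 @ $17 + 98 @ $16 = $8,147
Total COGS = $2,434 + $8,147 = $10,581
Ending inventory: 68 @ $10 + 356 @ $12 + 68 @ $16 = $6,040
Check: goods available $16,621 = COGS $10,581 + ending $6,040

COGS = $10,581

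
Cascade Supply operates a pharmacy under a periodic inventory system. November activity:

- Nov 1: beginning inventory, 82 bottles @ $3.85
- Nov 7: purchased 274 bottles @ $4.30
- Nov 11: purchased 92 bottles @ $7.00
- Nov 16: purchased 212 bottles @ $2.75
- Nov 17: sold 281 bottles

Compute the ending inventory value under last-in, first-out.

Ending inventory = $1,654.90

Nov 17, 281 sold [LIFO — newest first]: 212 @ $2.75 + 69 @ $7.00 = $1,066.00
Ending inventory: 82 @ $3.85 + 274 @ $4.30 + 23 @ $7.00 = $1,654.90
Check: goods available $2,720.90 = COGS $1,066.00 + ending $1,654.90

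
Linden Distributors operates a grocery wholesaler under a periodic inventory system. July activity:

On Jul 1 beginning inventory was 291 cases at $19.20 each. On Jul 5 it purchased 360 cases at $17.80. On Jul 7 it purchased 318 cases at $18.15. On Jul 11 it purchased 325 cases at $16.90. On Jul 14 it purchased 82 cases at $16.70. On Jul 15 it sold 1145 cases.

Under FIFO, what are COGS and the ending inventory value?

Jul 15, 1145 sold [FIFO — oldest first]: 291 @ $19.20 + 360 @ $17.80 + 318 @ $18.15 + 176 @ $16.90 = $20,741.30
Ending inventory: 149 @ $16.90 + 82 @ $16.70 = $3,887.50
Check: goods available $24,628.80 = COGS $20,741.30 + ending $3,887.50

COGS = $20,741.30; ending inventory = $3,887.50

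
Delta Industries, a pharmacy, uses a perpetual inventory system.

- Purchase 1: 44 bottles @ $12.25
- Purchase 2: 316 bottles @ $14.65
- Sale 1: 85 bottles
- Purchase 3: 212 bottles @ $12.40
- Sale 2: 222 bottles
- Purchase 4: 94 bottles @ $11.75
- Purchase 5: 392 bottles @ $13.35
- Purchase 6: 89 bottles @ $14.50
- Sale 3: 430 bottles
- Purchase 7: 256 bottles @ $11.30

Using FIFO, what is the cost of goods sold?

Sale 1 (85) [FIFO — oldest first]: 44 @ $12.25 + 41 @ $14.65 = $1,139.65
Sale 2 (222) [FIFO — oldest first]: 222 @ $14.65 = $3,252.30
Sale 3 (430) [FIFO — oldest first]: 53 @ $14.65 + 212 @ $12.40 + 94 @ $11.75 + 71 @ $13.35 = $5,457.60
Total COGS = $1,139.65 + $3,252.30 + $5,457.60 = $9,849.55
Ending inventory: 321 @ $13.35 + 89 @ $14.50 + 256 @ $11.30 = $8,468.65
Check: goods available $18,318.20 = COGS $9,849.55 + ending $8,468.65

COGS = $9,849.55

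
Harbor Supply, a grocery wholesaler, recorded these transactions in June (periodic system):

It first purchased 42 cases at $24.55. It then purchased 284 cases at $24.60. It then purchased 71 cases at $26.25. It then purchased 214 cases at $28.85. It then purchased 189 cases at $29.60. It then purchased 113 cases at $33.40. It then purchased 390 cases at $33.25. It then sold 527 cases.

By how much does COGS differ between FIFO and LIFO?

FIFO COGS: 42 @ $24.55 + 284 @ $24.60 + 71 @ $26.25 + 130 @ $28.85 = $13,631.75
LIFO COGS: 390 @ $33.25 + 113 @ $33.40 + 24 @ $29.60 = $17,452.10
Difference = |$13,631.75 − $17,452.10| = $3,820.35

$3,820.35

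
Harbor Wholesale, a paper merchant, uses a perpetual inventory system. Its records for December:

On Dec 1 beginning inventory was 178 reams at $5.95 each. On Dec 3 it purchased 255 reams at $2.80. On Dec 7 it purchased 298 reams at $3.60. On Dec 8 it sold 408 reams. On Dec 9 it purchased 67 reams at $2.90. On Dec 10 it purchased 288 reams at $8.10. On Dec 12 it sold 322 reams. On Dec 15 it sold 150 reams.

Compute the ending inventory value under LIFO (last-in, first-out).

Ending inventory = $1,137.50

Dec 8, 408 sold [LIFO — newest first]: 298 @ $3.60 + 110 @ $2.80 = $1,380.80
Dec 12, 322 sold [LIFO — newest first]: 288 @ $8.10 + 34 @ $2.90 = $2,431.40
Dec 15, 150 sold [LIFO — newest first]: 33 @ $2.90 + 117 @ $2.80 = $423.30
Total COGS = $1,380.80 + $2,431.40 + $423.30 = $4,235.50
Ending inventory: 178 @ $5.95 + 28 @ $2.80 = $1,137.50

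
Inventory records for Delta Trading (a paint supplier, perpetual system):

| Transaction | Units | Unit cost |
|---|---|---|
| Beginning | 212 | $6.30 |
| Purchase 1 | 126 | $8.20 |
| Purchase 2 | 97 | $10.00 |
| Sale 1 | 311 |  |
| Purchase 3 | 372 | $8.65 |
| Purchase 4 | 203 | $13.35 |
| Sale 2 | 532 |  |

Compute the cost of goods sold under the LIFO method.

Sale 1 (311) [LIFO — newest first]: 97 @ $10.00 + 126 @ $8.20 + 88 @ $6.30 = $2,557.60
Sale 2 (532) [LIFO — newest first]: 203 @ $13.35 + 329 @ $8.65 = $5,555.90
Total COGS = $2,557.60 + $5,555.90 = $8,113.50
Ending inventory: 124 @ $6.30 + 43 @ $8.65 = $1,153.15
Check: goods available $9,266.65 = COGS $8,113.50 + ending $1,153.15

COGS = $8,113.50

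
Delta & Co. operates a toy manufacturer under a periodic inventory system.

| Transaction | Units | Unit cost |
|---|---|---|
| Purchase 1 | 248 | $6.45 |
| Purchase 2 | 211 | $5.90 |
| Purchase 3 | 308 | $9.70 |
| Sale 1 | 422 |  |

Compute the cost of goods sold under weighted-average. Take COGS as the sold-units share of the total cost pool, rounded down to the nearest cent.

COGS = $3,208.79

Sale 1, sell 422: 422/767 × $5,832.10 → $3,208.79
Ending inventory (cost pool remaining) = $2,623.31
Check: goods available $5,832.10 = COGS $3,208.79 + ending $2,623.31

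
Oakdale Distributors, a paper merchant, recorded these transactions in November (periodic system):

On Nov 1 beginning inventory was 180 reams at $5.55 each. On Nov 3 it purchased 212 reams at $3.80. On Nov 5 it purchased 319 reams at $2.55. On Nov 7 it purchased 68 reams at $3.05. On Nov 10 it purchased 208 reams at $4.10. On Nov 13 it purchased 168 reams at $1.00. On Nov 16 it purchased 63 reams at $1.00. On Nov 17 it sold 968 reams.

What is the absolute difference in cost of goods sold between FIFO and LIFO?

FIFO COGS: 180 @ $5.55 + 212 @ $3.80 + 319 @ $2.55 + 68 @ $3.05 + 189 @ $4.10 = $3,600.35
LIFO COGS: 63 @ $1.00 + 168 @ $1.00 + 208 @ $4.10 + 68 @ $3.05 + 319 @ $2.55 + 142 @ $3.80 = $2,644.25
Difference = |$3,600.35 − $2,644.25| = $956.10

$956.10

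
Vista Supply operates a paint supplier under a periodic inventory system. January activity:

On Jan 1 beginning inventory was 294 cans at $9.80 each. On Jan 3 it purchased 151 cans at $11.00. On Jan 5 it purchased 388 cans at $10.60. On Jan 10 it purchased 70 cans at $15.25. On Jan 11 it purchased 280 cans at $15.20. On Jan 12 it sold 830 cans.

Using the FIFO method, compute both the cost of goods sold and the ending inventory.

Jan 12, 830 sold [FIFO — oldest first]: 294 @ $9.80 + 151 @ $11.00 + 385 @ $10.60 = $8,623.20
Ending inventory: 3 @ $10.60 + 70 @ $15.25 + 280 @ $15.20 = $5,355.30

COGS = $8,623.20; ending inventory = $5,355.30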